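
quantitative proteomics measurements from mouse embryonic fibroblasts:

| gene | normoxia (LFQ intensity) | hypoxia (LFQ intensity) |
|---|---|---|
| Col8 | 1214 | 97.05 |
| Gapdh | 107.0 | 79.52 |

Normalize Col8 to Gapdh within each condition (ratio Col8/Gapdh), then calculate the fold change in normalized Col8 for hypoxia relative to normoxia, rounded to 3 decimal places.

Col8/Gapdh (normoxia) = 1214 / 107.0 = 11.346
Col8/Gapdh (hypoxia) = 97.05 / 79.52 = 1.2204
Fold change = 1.2204 / 11.346 = 0.1076

0.108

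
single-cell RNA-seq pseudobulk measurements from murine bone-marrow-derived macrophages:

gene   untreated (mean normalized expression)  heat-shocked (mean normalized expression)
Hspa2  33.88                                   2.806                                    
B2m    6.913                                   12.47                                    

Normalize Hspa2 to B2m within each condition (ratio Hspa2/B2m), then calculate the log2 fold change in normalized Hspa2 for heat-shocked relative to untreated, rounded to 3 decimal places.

-4.445

Hspa2/B2m (untreated) = 33.88 / 6.913 = 4.9009
Hspa2/B2m (heat-shocked) = 2.806 / 12.47 = 0.22502
Fold change = 0.22502 / 4.9009 = 0.0459
log2(0.0459) = -4.4449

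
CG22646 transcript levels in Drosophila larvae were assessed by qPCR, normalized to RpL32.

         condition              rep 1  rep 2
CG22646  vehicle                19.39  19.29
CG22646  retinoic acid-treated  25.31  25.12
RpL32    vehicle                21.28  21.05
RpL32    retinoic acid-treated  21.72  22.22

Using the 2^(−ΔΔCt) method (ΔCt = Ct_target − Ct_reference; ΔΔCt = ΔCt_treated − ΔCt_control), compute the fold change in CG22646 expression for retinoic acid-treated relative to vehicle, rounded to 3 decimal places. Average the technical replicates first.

Mean Ct: CG22646 vehicle 19.340; CG22646 retinoic acid-treated 25.215; RpL32 vehicle 21.165; RpL32 retinoic acid-treated 21.970
ΔCt(vehicle) = 19.340 − 21.165 = -1.825
ΔCt(retinoic acid-treated) = 25.215 − 21.970 = 3.245
ΔΔCt = 3.245 − (-1.825) = 5.070
Fold change = 2^(−5.070) = 0.0298

0.030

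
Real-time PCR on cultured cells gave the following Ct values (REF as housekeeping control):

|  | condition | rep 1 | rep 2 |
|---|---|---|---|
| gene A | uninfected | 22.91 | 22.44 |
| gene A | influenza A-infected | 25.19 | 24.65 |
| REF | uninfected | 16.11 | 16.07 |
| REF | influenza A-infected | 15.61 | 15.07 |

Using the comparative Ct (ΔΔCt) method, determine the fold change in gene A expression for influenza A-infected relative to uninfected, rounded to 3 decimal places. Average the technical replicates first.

Mean Ct: gene A uninfected 22.675; gene A influenza A-infected 24.920; REF uninfected 16.090; REF influenza A-infected 15.340
ΔCt(uninfected) = 22.675 − 16.090 = 6.585
ΔCt(influenza A-infected) = 24.920 − 15.340 = 9.580
ΔΔCt = 9.580 − 6.585 = 2.995
Fold change = 2^(−2.995) = 0.1254

0.125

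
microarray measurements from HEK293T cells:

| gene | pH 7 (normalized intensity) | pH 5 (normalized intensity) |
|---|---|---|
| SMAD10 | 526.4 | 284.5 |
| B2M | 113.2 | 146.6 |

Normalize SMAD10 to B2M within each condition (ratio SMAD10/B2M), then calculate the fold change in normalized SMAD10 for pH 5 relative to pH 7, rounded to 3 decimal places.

0.417

SMAD10/B2M (pH 7) = 526.4 / 113.2 = 4.6502
SMAD10/B2M (pH 5) = 284.5 / 146.6 = 1.9407
Fold change = 1.9407 / 4.6502 = 0.4173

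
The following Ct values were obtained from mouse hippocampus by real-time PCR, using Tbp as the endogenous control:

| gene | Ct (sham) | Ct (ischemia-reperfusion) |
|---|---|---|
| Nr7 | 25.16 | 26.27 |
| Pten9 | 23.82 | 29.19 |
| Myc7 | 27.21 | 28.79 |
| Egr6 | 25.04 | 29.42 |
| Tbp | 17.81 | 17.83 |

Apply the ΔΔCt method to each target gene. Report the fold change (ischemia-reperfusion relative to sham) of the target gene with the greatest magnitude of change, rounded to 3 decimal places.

Nr7: ΔΔCt = (26.27−17.83) − (25.16−17.81) = 8.44 − 7.35 = 1.09; fold change = 2^-1.09 = 0.470
Pten9: ΔΔCt = (29.19−17.83) − (23.82−17.81) = 11.36 − 6.01 = 5.35; fold change = 2^-5.35 = 0.025
Myc7: ΔΔCt = (28.79−17.83) − (27.21−17.81) = 10.96 − 9.40 = 1.56; fold change = 2^-1.56 = 0.339
Egr6: ΔΔCt = (29.42−17.83) − (25.04−17.81) = 11.59 − 7.23 = 4.36; fold change = 2^-4.36 = 0.049
Pten9 has the largest |ΔΔCt| = 5.35.

0.025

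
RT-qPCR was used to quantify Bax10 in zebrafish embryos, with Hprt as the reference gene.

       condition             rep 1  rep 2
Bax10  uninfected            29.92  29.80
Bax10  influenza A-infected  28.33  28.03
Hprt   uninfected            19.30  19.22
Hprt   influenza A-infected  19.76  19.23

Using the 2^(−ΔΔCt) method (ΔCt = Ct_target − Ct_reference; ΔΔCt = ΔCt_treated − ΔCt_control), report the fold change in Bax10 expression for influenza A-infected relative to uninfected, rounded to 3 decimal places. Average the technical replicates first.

3.771

Mean Ct: Bax10 uninfected 29.860; Bax10 influenza A-infected 28.180; Hprt uninfected 19.260; Hprt influenza A-infected 19.495
ΔCt(uninfected) = 29.860 − 19.260 = 10.600
ΔCt(influenza A-infected) = 28.180 − 19.495 = 8.685
ΔΔCt = 8.685 − 10.600 = -1.915
Fold change = 2^(−(-1.915)) = 2^1.915 = 3.7711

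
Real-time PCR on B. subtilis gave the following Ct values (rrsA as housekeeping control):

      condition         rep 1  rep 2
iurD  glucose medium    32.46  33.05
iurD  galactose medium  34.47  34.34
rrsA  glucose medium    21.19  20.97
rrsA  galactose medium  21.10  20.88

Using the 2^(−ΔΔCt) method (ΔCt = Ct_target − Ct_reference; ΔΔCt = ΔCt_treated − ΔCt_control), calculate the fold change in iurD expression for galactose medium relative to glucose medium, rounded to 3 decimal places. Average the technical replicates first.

Mean Ct: iurD glucose medium 32.755; iurD galactose medium 34.405; rrsA glucose medium 21.080; rrsA galactose medium 20.990
ΔCt(glucose medium) = 32.755 − 21.080 = 11.675
ΔCt(galactose medium) = 34.405 − 20.990 = 13.415
ΔΔCt = 13.415 − 11.675 = 1.740
Fold change = 2^(−1.740) = 0.2994

0.299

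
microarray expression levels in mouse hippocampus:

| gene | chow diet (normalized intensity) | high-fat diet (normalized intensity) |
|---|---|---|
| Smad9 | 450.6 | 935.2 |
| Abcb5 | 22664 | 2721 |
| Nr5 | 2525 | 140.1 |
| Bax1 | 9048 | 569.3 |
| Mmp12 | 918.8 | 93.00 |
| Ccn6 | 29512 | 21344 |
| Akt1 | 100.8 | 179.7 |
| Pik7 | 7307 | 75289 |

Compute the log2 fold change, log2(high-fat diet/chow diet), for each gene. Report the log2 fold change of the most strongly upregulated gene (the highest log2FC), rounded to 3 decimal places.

3.365

log2(935.2/450.6) = 1.053  (Smad9)
log2(2721/22664) = -3.058  (Abcb5)
log2(140.1/2525) = -4.172  (Nr5)
log2(569.3/9048) = -3.990  (Bax1)
log2(93.00/918.8) = -3.304  (Mmp12)
log2(21344/29512) = -0.467  (Ccn6)
log2(179.7/100.8) = 0.834  (Akt1)
log2(75289/7307) = 3.365  (Pik7)
Pik7 is most strongly upregulated.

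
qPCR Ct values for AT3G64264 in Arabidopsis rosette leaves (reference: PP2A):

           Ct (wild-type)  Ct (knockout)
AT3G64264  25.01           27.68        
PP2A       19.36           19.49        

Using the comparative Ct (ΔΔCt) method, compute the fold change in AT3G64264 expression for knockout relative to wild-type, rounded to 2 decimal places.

0.17

ΔCt(wild-type) = 25.010 − 19.360 = 5.650
ΔCt(knockout) = 27.680 − 19.490 = 8.190
ΔΔCt = 8.190 − 5.650 = 2.540
Fold change = 2^(−2.540) = 0.172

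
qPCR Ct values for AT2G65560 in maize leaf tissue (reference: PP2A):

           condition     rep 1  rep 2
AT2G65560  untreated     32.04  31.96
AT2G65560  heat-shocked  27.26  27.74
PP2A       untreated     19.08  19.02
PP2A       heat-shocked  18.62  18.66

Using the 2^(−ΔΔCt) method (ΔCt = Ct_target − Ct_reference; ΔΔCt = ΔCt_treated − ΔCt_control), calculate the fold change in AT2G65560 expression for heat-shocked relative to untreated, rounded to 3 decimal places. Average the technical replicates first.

17.030

Mean Ct: AT2G65560 untreated 32.000; AT2G65560 heat-shocked 27.500; PP2A untreated 19.050; PP2A heat-shocked 18.640
ΔCt(untreated) = 32.000 − 19.050 = 12.950
ΔCt(heat-shocked) = 27.500 − 18.640 = 8.860
ΔΔCt = 8.860 − 12.950 = -4.090
Fold change = 2^(−(-4.090)) = 2^4.090 = 17.0299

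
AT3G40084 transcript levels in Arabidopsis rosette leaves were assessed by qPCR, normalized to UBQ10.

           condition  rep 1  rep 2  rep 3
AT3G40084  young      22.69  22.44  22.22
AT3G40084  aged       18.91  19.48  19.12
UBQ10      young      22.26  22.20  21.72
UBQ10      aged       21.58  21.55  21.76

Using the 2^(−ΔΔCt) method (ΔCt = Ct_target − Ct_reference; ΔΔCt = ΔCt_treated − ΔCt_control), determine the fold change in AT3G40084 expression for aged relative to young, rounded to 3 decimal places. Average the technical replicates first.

Mean Ct: AT3G40084 young 22.450; AT3G40084 aged 19.170; UBQ10 young 22.060; UBQ10 aged 21.630
ΔCt(young) = 22.450 − 22.060 = 0.390
ΔCt(aged) = 19.170 − 21.630 = -2.460
ΔΔCt = -2.460 − 0.390 = -2.850
Fold change = 2^(−(-2.850)) = 2^2.850 = 7.2100

7.210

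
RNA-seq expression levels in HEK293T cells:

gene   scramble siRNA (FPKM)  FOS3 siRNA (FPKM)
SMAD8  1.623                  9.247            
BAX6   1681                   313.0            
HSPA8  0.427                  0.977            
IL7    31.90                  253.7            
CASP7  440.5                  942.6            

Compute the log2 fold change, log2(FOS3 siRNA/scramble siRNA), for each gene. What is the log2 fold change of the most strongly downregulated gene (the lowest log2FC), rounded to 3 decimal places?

-2.425

log2(9.247/1.623) = 2.510  (SMAD8)
log2(313.0/1681) = -2.425  (BAX6)
log2(0.977/0.427) = 1.194  (HSPA8)
log2(253.7/31.90) = 2.991  (IL7)
log2(942.6/440.5) = 1.098  (CASP7)
BAX6 is most strongly downregulated.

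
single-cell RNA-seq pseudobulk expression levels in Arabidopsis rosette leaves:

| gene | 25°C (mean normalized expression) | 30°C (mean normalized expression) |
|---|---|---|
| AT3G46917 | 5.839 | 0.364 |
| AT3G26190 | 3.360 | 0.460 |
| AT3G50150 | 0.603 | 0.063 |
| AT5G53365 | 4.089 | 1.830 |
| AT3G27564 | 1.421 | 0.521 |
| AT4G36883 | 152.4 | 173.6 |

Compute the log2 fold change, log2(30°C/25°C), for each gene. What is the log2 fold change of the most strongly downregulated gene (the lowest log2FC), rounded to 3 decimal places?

log2(0.364/5.839) = -4.004  (AT3G46917)
log2(0.460/3.360) = -2.869  (AT3G26190)
log2(0.063/0.603) = -3.259  (AT3G50150)
log2(1.830/4.089) = -1.160  (AT5G53365)
log2(0.521/1.421) = -1.448  (AT3G27564)
log2(173.6/152.4) = 0.188  (AT4G36883)
AT3G46917 is most strongly downregulated.

-4.004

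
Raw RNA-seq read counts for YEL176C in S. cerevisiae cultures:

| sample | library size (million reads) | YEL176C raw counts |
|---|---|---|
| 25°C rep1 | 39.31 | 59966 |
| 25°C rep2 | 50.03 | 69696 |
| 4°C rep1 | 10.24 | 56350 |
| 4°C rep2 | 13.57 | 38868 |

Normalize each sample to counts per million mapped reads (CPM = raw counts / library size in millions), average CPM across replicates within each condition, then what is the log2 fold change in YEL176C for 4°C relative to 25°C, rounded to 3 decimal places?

CPM(25°C rep1) = 59966 / 39.31 = 1525.4643
CPM(25°C rep2) = 69696 / 50.03 = 1393.0841
CPM(4°C rep1) = 56350 / 10.24 = 5502.9297
CPM(4°C rep2) = 38868 / 13.57 = 2864.2594
mean CPM(25°C) = 1459.2742; mean CPM(4°C) = 4183.5945
Fold change = 4183.5945 / 1459.2742 = 2.86690
log2(2.86690) = 1.5195

1.519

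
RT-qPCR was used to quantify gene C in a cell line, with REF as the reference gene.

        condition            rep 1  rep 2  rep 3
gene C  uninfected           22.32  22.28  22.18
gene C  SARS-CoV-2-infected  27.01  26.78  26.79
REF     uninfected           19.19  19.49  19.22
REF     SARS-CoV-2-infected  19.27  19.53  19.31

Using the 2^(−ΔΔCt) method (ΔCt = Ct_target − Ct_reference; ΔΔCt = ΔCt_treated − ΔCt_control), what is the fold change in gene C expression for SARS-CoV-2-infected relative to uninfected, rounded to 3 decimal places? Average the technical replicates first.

0.043

Mean Ct: gene C uninfected 22.260; gene C SARS-CoV-2-infected 26.860; REF uninfected 19.300; REF SARS-CoV-2-infected 19.370
ΔCt(uninfected) = 22.260 − 19.300 = 2.960
ΔCt(SARS-CoV-2-infected) = 26.860 − 19.370 = 7.490
ΔΔCt = 7.490 − 2.960 = 4.530
Fold change = 2^(−4.530) = 0.0433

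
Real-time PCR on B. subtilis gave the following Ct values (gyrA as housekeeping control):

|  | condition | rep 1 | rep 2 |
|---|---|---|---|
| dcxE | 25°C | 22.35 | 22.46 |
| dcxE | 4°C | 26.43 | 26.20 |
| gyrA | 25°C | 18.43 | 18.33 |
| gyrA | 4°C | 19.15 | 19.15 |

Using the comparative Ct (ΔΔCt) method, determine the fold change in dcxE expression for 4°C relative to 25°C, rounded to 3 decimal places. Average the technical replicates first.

Mean Ct: dcxE 25°C 22.405; dcxE 4°C 26.315; gyrA 25°C 18.380; gyrA 4°C 19.150
ΔCt(25°C) = 22.405 − 18.380 = 4.025
ΔCt(4°C) = 26.315 − 19.150 = 7.165
ΔΔCt = 7.165 − 4.025 = 3.140
Fold change = 2^(−3.140) = 0.1134

0.113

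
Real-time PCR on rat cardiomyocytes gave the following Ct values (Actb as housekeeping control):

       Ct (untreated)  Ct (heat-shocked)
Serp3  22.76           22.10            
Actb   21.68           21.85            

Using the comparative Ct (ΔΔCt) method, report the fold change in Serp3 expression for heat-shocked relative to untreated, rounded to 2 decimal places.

ΔCt(untreated) = 22.760 − 21.680 = 1.080
ΔCt(heat-shocked) = 22.100 − 21.850 = 0.250
ΔΔCt = 0.250 − 1.080 = -0.830
Fold change = 2^(−(-0.830)) = 2^0.830 = 1.778

1.78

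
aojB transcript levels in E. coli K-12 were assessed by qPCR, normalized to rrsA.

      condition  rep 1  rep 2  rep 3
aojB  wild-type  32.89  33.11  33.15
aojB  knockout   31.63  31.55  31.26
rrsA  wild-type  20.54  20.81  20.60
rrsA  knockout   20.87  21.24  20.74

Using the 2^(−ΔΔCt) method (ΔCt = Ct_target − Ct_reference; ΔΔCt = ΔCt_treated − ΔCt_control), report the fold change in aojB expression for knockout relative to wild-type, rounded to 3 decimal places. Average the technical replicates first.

Mean Ct: aojB wild-type 33.050; aojB knockout 31.480; rrsA wild-type 20.650; rrsA knockout 20.950
ΔCt(wild-type) = 33.050 − 20.650 = 12.400
ΔCt(knockout) = 31.480 − 20.950 = 10.530
ΔΔCt = 10.530 − 12.400 = -1.870
Fold change = 2^(−(-1.870)) = 2^1.870 = 3.6553

3.655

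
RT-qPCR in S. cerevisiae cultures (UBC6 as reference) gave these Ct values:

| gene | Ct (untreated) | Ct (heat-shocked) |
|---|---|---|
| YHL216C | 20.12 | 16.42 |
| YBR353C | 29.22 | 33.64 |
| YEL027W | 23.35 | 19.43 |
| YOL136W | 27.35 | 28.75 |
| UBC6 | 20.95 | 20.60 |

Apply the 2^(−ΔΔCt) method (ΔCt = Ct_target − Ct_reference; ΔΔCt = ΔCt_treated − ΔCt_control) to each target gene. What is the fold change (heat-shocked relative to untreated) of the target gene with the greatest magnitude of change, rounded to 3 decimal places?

0.037

YHL216C: ΔΔCt = (16.42−20.60) − (20.12−20.95) = -4.18 − (-0.83) = -3.35; fold change = 2^3.35 = 10.196
YBR353C: ΔΔCt = (33.64−20.60) − (29.22−20.95) = 13.04 − 8.27 = 4.77; fold change = 2^-4.77 = 0.037
YEL027W: ΔΔCt = (19.43−20.60) − (23.35−20.95) = -1.17 − 2.40 = -3.57; fold change = 2^3.57 = 11.876
YOL136W: ΔΔCt = (28.75−20.60) − (27.35−20.95) = 8.15 − 6.40 = 1.75; fold change = 2^-1.75 = 0.297
YBR353C has the largest |ΔΔCt| = 4.77.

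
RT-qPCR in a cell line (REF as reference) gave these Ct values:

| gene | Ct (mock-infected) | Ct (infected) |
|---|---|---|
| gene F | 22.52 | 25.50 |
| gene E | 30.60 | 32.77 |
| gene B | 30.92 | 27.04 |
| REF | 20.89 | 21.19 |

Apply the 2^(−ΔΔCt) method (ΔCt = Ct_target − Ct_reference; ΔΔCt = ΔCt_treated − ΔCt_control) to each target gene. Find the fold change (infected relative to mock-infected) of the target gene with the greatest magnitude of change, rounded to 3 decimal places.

gene F: ΔΔCt = (25.50−21.19) − (22.52−20.89) = 4.31 − 1.63 = 2.68; fold change = 2^-2.68 = 0.156
gene E: ΔΔCt = (32.77−21.19) − (30.60−20.89) = 11.58 − 9.71 = 1.87; fold change = 2^-1.87 = 0.274
gene B: ΔΔCt = (27.04−21.19) − (30.92−20.89) = 5.85 − 10.03 = -4.18; fold change = 2^4.18 = 18.126
gene B has the largest |ΔΔCt| = 4.18.

18.126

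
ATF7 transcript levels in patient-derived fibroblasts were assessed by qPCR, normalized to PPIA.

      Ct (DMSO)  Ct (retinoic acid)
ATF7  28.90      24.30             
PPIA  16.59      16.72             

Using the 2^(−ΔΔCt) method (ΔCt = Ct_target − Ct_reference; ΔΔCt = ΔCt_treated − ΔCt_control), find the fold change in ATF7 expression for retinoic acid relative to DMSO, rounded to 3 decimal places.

ΔCt(DMSO) = 28.900 − 16.590 = 12.310
ΔCt(retinoic acid) = 24.300 − 16.720 = 7.580
ΔΔCt = 7.580 − 12.310 = -4.730
Fold change = 2^(−(-4.730)) = 2^4.730 = 26.5382

26.538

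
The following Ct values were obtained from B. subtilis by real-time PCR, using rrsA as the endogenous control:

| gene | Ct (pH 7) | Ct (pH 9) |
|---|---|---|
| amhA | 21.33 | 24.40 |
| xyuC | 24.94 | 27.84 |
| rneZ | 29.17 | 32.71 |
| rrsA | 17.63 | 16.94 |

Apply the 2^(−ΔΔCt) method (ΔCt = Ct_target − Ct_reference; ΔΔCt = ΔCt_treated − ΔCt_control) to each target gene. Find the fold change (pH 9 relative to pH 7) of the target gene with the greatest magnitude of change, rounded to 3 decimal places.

0.053

amhA: ΔΔCt = (24.40−16.94) − (21.33−17.63) = 7.46 − 3.70 = 3.76; fold change = 2^-3.76 = 0.074
xyuC: ΔΔCt = (27.84−16.94) − (24.94−17.63) = 10.90 − 7.31 = 3.59; fold change = 2^-3.59 = 0.083
rneZ: ΔΔCt = (32.71−16.94) − (29.17−17.63) = 15.77 − 11.54 = 4.23; fold change = 2^-4.23 = 0.053
rneZ has the largest |ΔΔCt| = 4.23.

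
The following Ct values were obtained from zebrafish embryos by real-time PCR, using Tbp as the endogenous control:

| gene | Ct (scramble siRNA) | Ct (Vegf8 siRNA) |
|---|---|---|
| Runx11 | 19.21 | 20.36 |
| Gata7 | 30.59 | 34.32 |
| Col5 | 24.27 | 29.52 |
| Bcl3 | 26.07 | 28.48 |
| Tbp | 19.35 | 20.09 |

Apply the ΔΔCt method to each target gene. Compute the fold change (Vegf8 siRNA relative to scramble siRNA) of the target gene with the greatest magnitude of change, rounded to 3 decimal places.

Runx11: ΔΔCt = (20.36−20.09) − (19.21−19.35) = 0.27 − (-0.14) = 0.41; fold change = 2^-0.41 = 0.753
Gata7: ΔΔCt = (34.32−20.09) − (30.59−19.35) = 14.23 − 11.24 = 2.99; fold change = 2^-2.99 = 0.126
Col5: ΔΔCt = (29.52−20.09) − (24.27−19.35) = 9.43 − 4.92 = 4.51; fold change = 2^-4.51 = 0.044
Bcl3: ΔΔCt = (28.48−20.09) − (26.07−19.35) = 8.39 − 6.72 = 1.67; fold change = 2^-1.67 = 0.314
Col5 has the largest |ΔΔCt| = 4.51.

0.044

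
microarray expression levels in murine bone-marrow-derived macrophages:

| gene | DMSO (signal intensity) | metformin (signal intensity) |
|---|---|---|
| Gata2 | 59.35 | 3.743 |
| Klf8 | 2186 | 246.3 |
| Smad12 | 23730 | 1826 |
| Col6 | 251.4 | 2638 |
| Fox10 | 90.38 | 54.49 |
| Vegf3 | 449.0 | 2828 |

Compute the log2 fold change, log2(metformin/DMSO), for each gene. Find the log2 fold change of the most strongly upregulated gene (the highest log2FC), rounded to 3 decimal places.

3.391

log2(3.743/59.35) = -3.987  (Gata2)
log2(246.3/2186) = -3.150  (Klf8)
log2(1826/23730) = -3.700  (Smad12)
log2(2638/251.4) = 3.391  (Col6)
log2(54.49/90.38) = -0.730  (Fox10)
log2(2828/449.0) = 2.655  (Vegf3)
Col6 is most strongly upregulated.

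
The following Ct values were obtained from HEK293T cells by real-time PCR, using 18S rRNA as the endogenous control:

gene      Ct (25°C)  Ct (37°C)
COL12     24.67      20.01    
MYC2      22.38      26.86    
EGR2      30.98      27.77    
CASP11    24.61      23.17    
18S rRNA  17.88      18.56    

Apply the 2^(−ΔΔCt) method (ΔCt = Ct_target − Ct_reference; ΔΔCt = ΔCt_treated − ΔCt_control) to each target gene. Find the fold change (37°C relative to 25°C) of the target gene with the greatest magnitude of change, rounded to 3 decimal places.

40.504

COL12: ΔΔCt = (20.01−18.56) − (24.67−17.88) = 1.45 − 6.79 = -5.34; fold change = 2^5.34 = 40.504
MYC2: ΔΔCt = (26.86−18.56) − (22.38−17.88) = 8.30 − 4.50 = 3.80; fold change = 2^-3.80 = 0.072
EGR2: ΔΔCt = (27.77−18.56) − (30.98−17.88) = 9.21 − 13.10 = -3.89; fold change = 2^3.89 = 14.825
CASP11: ΔΔCt = (23.17−18.56) − (24.61−17.88) = 4.61 − 6.73 = -2.12; fold change = 2^2.12 = 4.347
COL12 has the largest |ΔΔCt| = 5.34.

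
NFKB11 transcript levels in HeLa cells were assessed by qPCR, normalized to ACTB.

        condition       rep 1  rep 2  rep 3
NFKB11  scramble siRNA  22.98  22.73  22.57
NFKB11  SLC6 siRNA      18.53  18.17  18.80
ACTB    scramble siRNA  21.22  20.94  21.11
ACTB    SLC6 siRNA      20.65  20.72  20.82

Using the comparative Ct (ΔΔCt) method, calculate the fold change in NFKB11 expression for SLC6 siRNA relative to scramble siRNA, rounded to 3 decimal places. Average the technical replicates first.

Mean Ct: NFKB11 scramble siRNA 22.760; NFKB11 SLC6 siRNA 18.500; ACTB scramble siRNA 21.090; ACTB SLC6 siRNA 20.730
ΔCt(scramble siRNA) = 22.760 − 21.090 = 1.670
ΔCt(SLC6 siRNA) = 18.500 − 20.730 = -2.230
ΔΔCt = -2.230 − 1.670 = -3.900
Fold change = 2^(−(-3.900)) = 2^3.900 = 14.9285

14.929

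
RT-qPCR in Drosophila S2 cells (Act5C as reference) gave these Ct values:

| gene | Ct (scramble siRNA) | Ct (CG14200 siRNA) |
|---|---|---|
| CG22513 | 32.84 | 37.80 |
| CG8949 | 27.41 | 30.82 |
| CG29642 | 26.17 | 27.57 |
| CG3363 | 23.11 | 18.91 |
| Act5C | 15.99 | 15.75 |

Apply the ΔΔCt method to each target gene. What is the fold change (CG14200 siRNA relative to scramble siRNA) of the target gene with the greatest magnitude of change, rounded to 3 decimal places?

CG22513: ΔΔCt = (37.80−15.75) − (32.84−15.99) = 22.05 − 16.85 = 5.20; fold change = 2^-5.20 = 0.027
CG8949: ΔΔCt = (30.82−15.75) − (27.41−15.99) = 15.07 − 11.42 = 3.65; fold change = 2^-3.65 = 0.080
CG29642: ΔΔCt = (27.57−15.75) − (26.17−15.99) = 11.82 − 10.18 = 1.64; fold change = 2^-1.64 = 0.321
CG3363: ΔΔCt = (18.91−15.75) − (23.11−15.99) = 3.16 − 7.12 = -3.96; fold change = 2^3.96 = 15.562
CG22513 has the largest |ΔΔCt| = 5.20.

0.027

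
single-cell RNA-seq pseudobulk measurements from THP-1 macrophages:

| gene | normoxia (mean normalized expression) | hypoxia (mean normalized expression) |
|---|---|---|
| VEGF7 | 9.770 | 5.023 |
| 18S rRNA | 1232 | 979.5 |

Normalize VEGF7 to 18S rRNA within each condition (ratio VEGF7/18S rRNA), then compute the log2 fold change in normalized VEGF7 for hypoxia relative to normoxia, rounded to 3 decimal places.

-0.629

VEGF7/18S rRNA (normoxia) = 9.770 / 1232 = 0.0079302
VEGF7/18S rRNA (hypoxia) = 5.023 / 979.5 = 0.0051281
Fold change = 0.0051281 / 0.0079302 = 0.6467
log2(0.6467) = -0.6289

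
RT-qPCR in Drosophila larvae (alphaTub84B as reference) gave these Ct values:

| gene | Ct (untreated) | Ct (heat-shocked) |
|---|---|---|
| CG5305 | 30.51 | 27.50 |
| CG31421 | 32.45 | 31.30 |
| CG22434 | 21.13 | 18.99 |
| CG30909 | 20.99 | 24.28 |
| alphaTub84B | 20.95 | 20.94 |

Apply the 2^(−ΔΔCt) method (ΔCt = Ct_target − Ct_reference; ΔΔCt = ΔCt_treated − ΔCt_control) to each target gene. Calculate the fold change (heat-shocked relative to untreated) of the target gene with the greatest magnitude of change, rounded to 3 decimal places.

0.102

CG5305: ΔΔCt = (27.50−20.94) − (30.51−20.95) = 6.56 − 9.56 = -3.00; fold change = 2^3.00 = 8.000
CG31421: ΔΔCt = (31.30−20.94) − (32.45−20.95) = 10.36 − 11.50 = -1.14; fold change = 2^1.14 = 2.204
CG22434: ΔΔCt = (18.99−20.94) − (21.13−20.95) = -1.95 − 0.18 = -2.13; fold change = 2^2.13 = 4.377
CG30909: ΔΔCt = (24.28−20.94) − (20.99−20.95) = 3.34 − 0.04 = 3.30; fold change = 2^-3.30 = 0.102
CG30909 has the largest |ΔΔCt| = 3.30.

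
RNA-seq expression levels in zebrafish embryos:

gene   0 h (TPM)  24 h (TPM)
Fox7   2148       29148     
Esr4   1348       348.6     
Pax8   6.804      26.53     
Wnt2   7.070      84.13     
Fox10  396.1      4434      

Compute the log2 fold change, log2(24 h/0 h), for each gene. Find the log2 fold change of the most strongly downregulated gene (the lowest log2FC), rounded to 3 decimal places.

-1.951

log2(29148/2148) = 3.762  (Fox7)
log2(348.6/1348) = -1.951  (Esr4)
log2(26.53/6.804) = 1.963  (Pax8)
log2(84.13/7.070) = 3.573  (Wnt2)
log2(4434/396.1) = 3.485  (Fox10)
Esr4 is most strongly downregulated.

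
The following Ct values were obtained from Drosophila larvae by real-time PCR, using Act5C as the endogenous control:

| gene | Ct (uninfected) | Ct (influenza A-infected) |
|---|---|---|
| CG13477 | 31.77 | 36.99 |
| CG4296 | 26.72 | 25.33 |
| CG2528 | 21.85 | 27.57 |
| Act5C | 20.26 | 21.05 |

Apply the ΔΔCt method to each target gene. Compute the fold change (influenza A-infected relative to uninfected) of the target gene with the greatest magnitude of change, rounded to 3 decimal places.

0.033

CG13477: ΔΔCt = (36.99−21.05) − (31.77−20.26) = 15.94 − 11.51 = 4.43; fold change = 2^-4.43 = 0.046
CG4296: ΔΔCt = (25.33−21.05) − (26.72−20.26) = 4.28 − 6.46 = -2.18; fold change = 2^2.18 = 4.532
CG2528: ΔΔCt = (27.57−21.05) − (21.85−20.26) = 6.52 − 1.59 = 4.93; fold change = 2^-4.93 = 0.033
CG2528 has the largest |ΔΔCt| = 4.93.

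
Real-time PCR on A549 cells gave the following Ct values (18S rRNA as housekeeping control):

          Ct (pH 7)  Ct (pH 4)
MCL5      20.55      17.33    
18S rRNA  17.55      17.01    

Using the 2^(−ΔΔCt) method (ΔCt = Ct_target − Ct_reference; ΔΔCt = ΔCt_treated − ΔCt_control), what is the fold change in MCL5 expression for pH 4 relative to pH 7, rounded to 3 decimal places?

6.409

ΔCt(pH 7) = 20.550 − 17.550 = 3.000
ΔCt(pH 4) = 17.330 − 17.010 = 0.320
ΔΔCt = 0.320 − 3.000 = -2.680
Fold change = 2^(−(-2.680)) = 2^2.680 = 6.4086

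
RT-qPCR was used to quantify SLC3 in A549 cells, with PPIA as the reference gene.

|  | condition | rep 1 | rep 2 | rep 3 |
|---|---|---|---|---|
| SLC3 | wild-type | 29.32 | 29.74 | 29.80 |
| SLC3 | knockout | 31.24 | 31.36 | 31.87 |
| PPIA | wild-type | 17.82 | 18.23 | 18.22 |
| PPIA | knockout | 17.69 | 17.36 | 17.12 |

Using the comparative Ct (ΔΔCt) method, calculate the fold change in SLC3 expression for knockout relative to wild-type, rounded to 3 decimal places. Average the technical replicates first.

Mean Ct: SLC3 wild-type 29.620; SLC3 knockout 31.490; PPIA wild-type 18.090; PPIA knockout 17.390
ΔCt(wild-type) = 29.620 − 18.090 = 11.530
ΔCt(knockout) = 31.490 − 17.390 = 14.100
ΔΔCt = 14.100 − 11.530 = 2.570
Fold change = 2^(−2.570) = 0.1684

0.168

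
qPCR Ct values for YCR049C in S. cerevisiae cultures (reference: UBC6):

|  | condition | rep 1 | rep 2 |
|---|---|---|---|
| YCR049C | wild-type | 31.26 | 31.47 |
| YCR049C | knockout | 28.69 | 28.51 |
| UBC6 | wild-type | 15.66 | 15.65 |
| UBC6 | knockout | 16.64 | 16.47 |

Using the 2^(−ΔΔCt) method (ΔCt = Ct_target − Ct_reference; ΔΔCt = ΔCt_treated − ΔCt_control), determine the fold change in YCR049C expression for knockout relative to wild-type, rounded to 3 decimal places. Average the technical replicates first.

12.685

Mean Ct: YCR049C wild-type 31.365; YCR049C knockout 28.600; UBC6 wild-type 15.655; UBC6 knockout 16.555
ΔCt(wild-type) = 31.365 − 15.655 = 15.710
ΔCt(knockout) = 28.600 − 16.555 = 12.045
ΔΔCt = 12.045 − 15.710 = -3.665
Fold change = 2^(−(-3.665)) = 2^3.665 = 12.6845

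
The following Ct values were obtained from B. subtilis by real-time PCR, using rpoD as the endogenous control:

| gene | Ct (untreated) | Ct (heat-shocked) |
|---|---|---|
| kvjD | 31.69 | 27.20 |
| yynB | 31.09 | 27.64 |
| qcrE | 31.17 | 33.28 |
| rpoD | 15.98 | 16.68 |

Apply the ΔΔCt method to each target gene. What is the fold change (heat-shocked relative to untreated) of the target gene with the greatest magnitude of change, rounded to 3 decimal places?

36.504

kvjD: ΔΔCt = (27.20−16.68) − (31.69−15.98) = 10.52 − 15.71 = -5.19; fold change = 2^5.19 = 36.504
yynB: ΔΔCt = (27.64−16.68) − (31.09−15.98) = 10.96 − 15.11 = -4.15; fold change = 2^4.15 = 17.753
qcrE: ΔΔCt = (33.28−16.68) − (31.17−15.98) = 16.60 − 15.19 = 1.41; fold change = 2^-1.41 = 0.376
kvjD has the largest |ΔΔCt| = 5.19.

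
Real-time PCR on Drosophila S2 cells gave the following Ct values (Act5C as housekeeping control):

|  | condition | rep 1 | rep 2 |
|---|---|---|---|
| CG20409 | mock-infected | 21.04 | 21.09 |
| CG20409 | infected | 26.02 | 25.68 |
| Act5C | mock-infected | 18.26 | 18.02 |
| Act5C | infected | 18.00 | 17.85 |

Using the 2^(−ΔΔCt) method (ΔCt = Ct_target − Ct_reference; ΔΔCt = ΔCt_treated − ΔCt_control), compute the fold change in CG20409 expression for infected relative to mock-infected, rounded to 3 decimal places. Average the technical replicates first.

0.031

Mean Ct: CG20409 mock-infected 21.065; CG20409 infected 25.850; Act5C mock-infected 18.140; Act5C infected 17.925
ΔCt(mock-infected) = 21.065 − 18.140 = 2.925
ΔCt(infected) = 25.850 − 17.925 = 7.925
ΔΔCt = 7.925 − 2.925 = 5.000
Fold change = 2^(−5.000) = 0.0312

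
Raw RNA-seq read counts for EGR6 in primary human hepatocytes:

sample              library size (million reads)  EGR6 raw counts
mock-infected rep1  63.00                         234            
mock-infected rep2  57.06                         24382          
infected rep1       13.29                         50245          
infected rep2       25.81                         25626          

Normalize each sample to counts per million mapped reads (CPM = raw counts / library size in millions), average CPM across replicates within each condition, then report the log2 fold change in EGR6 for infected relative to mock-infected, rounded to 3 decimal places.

CPM(mock-infected rep1) = 234 / 63.00 = 3.7143
CPM(mock-infected rep2) = 24382 / 57.06 = 427.3046
CPM(infected rep1) = 50245 / 13.29 = 3780.6622
CPM(infected rep2) = 25626 / 25.81 = 992.8710
mean CPM(mock-infected) = 215.5094; mean CPM(infected) = 2386.7666
Fold change = 2386.7666 / 215.5094 = 11.07500
log2(11.07500) = 3.4692

3.469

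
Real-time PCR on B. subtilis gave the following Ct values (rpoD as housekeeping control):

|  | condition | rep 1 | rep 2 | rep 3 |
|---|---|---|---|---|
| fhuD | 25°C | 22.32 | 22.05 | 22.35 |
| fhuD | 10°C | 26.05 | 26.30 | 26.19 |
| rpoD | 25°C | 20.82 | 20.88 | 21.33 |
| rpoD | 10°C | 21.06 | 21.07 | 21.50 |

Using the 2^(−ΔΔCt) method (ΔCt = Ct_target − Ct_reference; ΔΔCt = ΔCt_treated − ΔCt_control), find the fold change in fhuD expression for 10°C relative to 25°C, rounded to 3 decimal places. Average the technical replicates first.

Mean Ct: fhuD 25°C 22.240; fhuD 10°C 26.180; rpoD 25°C 21.010; rpoD 10°C 21.210
ΔCt(25°C) = 22.240 − 21.010 = 1.230
ΔCt(10°C) = 26.180 − 21.210 = 4.970
ΔΔCt = 4.970 − 1.230 = 3.740
Fold change = 2^(−3.740) = 0.0748

0.075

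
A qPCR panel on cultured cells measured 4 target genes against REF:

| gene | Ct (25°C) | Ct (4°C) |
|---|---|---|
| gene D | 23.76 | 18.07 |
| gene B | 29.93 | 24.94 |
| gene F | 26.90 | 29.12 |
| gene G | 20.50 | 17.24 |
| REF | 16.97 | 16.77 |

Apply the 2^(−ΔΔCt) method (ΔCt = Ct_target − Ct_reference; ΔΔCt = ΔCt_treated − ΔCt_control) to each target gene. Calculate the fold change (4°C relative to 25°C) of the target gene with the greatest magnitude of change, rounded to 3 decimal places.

44.942

gene D: ΔΔCt = (18.07−16.77) − (23.76−16.97) = 1.30 − 6.79 = -5.49; fold change = 2^5.49 = 44.942
gene B: ΔΔCt = (24.94−16.77) − (29.93−16.97) = 8.17 − 12.96 = -4.79; fold change = 2^4.79 = 27.665
gene F: ΔΔCt = (29.12−16.77) − (26.90−16.97) = 12.35 − 9.93 = 2.42; fold change = 2^-2.42 = 0.187
gene G: ΔΔCt = (17.24−16.77) − (20.50−16.97) = 0.47 − 3.53 = -3.06; fold change = 2^3.06 = 8.340
gene D has the largest |ΔΔCt| = 5.49.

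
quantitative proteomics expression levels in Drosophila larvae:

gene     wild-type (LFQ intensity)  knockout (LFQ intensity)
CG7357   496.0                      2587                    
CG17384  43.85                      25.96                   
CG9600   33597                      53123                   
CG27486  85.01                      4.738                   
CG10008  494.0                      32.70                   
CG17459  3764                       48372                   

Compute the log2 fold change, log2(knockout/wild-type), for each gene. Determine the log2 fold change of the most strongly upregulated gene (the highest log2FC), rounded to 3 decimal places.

log2(2587/496.0) = 2.383  (CG7357)
log2(25.96/43.85) = -0.756  (CG17384)
log2(53123/33597) = 0.661  (CG9600)
log2(4.738/85.01) = -4.165  (CG27486)
log2(32.70/494.0) = -3.917  (CG10008)
log2(48372/3764) = 3.684  (CG17459)
CG17459 is most strongly upregulated.

3.684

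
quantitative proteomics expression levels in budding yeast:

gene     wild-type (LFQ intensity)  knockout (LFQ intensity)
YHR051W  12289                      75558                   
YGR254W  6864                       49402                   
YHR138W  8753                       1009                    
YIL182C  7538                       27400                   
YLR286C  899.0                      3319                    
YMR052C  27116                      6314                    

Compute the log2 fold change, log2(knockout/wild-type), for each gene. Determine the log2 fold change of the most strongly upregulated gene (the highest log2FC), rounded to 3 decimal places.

2.847

log2(75558/12289) = 2.620  (YHR051W)
log2(49402/6864) = 2.847  (YGR254W)
log2(1009/8753) = -3.117  (YHR138W)
log2(27400/7538) = 1.862  (YIL182C)
log2(3319/899.0) = 1.884  (YLR286C)
log2(6314/27116) = -2.103  (YMR052C)
YGR254W is most strongly upregulated.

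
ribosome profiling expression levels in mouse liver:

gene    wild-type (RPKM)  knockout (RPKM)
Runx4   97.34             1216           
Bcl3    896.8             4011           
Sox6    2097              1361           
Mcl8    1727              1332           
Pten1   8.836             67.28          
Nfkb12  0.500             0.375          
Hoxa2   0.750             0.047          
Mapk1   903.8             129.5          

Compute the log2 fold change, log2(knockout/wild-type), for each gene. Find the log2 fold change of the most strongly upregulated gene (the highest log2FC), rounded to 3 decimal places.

log2(1216/97.34) = 3.643  (Runx4)
log2(4011/896.8) = 2.161  (Bcl3)
log2(1361/2097) = -0.624  (Sox6)
log2(1332/1727) = -0.375  (Mcl8)
log2(67.28/8.836) = 2.929  (Pten1)
log2(0.375/0.500) = -0.415  (Nfkb12)
log2(0.047/0.750) = -3.996  (Hoxa2)
log2(129.5/903.8) = -2.803  (Mapk1)
Runx4 is most strongly upregulated.

3.643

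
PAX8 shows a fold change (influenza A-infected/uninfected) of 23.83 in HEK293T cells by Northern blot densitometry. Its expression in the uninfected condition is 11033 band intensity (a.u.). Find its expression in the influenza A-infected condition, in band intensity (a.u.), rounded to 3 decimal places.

influenza A-infected expression = 11033 × 23.83 = 262916.390

262916.390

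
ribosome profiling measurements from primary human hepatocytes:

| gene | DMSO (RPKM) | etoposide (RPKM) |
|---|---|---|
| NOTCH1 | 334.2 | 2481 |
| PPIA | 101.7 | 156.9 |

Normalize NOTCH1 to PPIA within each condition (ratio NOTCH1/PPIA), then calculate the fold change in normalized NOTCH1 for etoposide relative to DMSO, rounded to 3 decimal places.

4.812

NOTCH1/PPIA (DMSO) = 334.2 / 101.7 = 3.2861
NOTCH1/PPIA (etoposide) = 2481 / 156.9 = 15.813
Fold change = 15.813 / 3.2861 = 4.8119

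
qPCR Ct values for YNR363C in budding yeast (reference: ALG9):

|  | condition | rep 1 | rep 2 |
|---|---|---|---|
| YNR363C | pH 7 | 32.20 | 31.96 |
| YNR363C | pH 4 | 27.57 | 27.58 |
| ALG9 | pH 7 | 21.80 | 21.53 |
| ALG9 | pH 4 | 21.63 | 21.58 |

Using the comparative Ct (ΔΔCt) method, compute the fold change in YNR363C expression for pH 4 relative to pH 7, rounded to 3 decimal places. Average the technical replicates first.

21.781

Mean Ct: YNR363C pH 7 32.080; YNR363C pH 4 27.575; ALG9 pH 7 21.665; ALG9 pH 4 21.605
ΔCt(pH 7) = 32.080 − 21.665 = 10.415
ΔCt(pH 4) = 27.575 − 21.605 = 5.970
ΔΔCt = 5.970 − 10.415 = -4.445
Fold change = 2^(−(-4.445)) = 2^4.445 = 21.7810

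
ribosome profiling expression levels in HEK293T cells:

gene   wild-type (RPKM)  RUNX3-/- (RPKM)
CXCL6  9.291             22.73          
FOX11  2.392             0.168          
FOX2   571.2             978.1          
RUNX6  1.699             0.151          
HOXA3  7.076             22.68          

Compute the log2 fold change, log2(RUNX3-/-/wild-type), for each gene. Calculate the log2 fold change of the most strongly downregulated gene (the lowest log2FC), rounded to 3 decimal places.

log2(22.73/9.291) = 1.291  (CXCL6)
log2(0.168/2.392) = -3.832  (FOX11)
log2(978.1/571.2) = 0.776  (FOX2)
log2(0.151/1.699) = -3.492  (RUNX6)
log2(22.68/7.076) = 1.680  (HOXA3)
FOX11 is most strongly downregulated.

-3.832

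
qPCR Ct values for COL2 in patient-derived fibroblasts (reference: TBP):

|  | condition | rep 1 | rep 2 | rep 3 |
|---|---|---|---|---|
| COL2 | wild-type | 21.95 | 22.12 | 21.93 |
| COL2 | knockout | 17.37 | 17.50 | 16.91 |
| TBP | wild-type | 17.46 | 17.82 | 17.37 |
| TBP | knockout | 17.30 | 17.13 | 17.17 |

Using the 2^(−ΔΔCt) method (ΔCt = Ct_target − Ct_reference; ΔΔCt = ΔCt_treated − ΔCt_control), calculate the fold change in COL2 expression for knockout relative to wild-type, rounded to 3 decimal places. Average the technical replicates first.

20.966

Mean Ct: COL2 wild-type 22.000; COL2 knockout 17.260; TBP wild-type 17.550; TBP knockout 17.200
ΔCt(wild-type) = 22.000 − 17.550 = 4.450
ΔCt(knockout) = 17.260 − 17.200 = 0.060
ΔΔCt = 0.060 − 4.450 = -4.390
Fold change = 2^(−(-4.390)) = 2^4.390 = 20.9663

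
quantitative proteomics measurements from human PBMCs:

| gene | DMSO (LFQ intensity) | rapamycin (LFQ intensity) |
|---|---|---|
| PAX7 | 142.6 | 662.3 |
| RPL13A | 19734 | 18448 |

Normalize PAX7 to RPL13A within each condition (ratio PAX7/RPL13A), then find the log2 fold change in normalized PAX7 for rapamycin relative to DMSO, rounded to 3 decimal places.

2.313

PAX7/RPL13A (DMSO) = 142.6 / 19734 = 0.0072261
PAX7/RPL13A (rapamycin) = 662.3 / 18448 = 0.035901
Fold change = 0.035901 / 0.0072261 = 4.9682
log2(4.9682) = 2.3127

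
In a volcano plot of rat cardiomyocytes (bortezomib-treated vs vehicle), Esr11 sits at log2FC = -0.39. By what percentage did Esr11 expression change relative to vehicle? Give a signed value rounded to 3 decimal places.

-23.687%

Fold change = 2^(-0.39) = 0.7631
Percent change = (FC − 1) × 100% = (0.7631 − 1) × 100 = -23.687%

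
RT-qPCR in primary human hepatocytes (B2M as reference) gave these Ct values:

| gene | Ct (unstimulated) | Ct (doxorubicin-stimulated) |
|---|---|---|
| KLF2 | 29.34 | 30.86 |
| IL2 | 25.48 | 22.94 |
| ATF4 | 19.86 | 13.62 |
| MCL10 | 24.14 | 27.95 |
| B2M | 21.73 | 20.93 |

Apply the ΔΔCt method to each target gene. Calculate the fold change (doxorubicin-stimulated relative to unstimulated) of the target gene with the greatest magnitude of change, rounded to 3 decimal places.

43.411

KLF2: ΔΔCt = (30.86−20.93) − (29.34−21.73) = 9.93 − 7.61 = 2.32; fold change = 2^-2.32 = 0.200
IL2: ΔΔCt = (22.94−20.93) − (25.48−21.73) = 2.01 − 3.75 = -1.74; fold change = 2^1.74 = 3.340
ATF4: ΔΔCt = (13.62−20.93) − (19.86−21.73) = -7.31 − (-1.87) = -5.44; fold change = 2^5.44 = 43.411
MCL10: ΔΔCt = (27.95−20.93) − (24.14−21.73) = 7.02 − 2.41 = 4.61; fold change = 2^-4.61 = 0.041
ATF4 has the largest |ΔΔCt| = 5.44.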